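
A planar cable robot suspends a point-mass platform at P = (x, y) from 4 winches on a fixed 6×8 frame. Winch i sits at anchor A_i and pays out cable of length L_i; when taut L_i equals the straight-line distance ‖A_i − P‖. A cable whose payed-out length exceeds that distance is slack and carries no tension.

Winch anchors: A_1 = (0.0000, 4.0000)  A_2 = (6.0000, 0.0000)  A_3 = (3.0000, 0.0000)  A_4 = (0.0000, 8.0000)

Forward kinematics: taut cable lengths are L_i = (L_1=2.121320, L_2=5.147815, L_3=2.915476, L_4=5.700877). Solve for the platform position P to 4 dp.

(1.5000, 2.5000)

each cable: (A_i−P)·(A_i−P) = L_i²; let c_i = ‖A_i‖²−L_i²
c_1 = 0.0000+16.0000−4.5000 = 11.5000
row 1: -12.0000x + 8.0000y = 2.0000  (c_2=9.5000)
row 2: -6.0000x + 8.0000y = 11.0000  (c_3=0.5000)
row 3: 0.0000x − 8.0000y = -20.0000  (c_4=31.5000)
Cramer on rows 1–2 → x = 1.5000, y = 2.5000
check cable 4: ‖A_4−P‖² = 32.5000 ≈ L_4² = 32.5000 ✓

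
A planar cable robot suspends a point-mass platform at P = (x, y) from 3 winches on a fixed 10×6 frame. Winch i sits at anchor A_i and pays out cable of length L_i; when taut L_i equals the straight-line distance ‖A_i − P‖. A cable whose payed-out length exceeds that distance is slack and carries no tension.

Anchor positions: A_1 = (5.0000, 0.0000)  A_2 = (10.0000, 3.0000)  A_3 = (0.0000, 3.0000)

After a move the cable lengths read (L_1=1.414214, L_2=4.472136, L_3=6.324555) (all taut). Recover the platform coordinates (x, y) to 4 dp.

expand ‖A_i−P‖²=L_i² and subtract eq 1 (k_i ≔ ‖A_i‖²−L_i²)
k_1 = 25.0000+0.0000−2.0000 = 23.0000
eq1−eq2 → [-10.0000  -6.0000]·P = -66.0000
eq1−eq3 → [10.0000  -6.0000]·P = 54.0000
2×2 solve → P = (6.0000, 1.0000)

(6.0000, 1.0000)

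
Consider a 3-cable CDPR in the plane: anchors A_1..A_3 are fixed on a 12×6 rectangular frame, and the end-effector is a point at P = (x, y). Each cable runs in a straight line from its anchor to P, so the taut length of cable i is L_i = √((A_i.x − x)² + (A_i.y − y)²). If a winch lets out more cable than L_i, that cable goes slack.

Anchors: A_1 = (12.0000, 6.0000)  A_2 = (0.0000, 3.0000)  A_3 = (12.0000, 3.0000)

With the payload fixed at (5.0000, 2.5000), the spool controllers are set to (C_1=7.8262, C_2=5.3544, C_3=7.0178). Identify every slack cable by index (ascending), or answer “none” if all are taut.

cable 1: √((7.0000)²+(3.5000)²)=7.8262, C_1=7.8262: taut
cable 2: √((-5.0000)²+(0.5000)²)=5.0249, C_2=5.3544: slack
cable 3: √((7.0000)²+(0.5000)²)=7.0178, C_3=7.0178: taut

2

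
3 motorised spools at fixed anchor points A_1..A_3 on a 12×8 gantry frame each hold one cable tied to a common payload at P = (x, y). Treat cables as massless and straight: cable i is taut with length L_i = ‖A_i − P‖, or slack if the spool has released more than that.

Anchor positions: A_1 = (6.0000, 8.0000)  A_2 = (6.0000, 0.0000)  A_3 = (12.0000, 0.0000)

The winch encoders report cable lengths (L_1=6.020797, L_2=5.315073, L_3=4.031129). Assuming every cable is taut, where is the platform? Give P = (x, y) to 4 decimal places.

each cable: (A_i−P)·(A_i−P) = L_i²; let q_i = ‖A_i‖²−L_i²
q_1 = 36.0000+64.0000−36.2500 = 63.7500
row 1: 0.0000x + 16.0000y = 56.0000  (q_2=7.7500)
row 2: -12.0000x + 16.0000y = -64.0000  (q_3=127.7500)
Cramer on rows 1–2 → x = 10.0000, y = 3.5000

(10.0000, 3.5000)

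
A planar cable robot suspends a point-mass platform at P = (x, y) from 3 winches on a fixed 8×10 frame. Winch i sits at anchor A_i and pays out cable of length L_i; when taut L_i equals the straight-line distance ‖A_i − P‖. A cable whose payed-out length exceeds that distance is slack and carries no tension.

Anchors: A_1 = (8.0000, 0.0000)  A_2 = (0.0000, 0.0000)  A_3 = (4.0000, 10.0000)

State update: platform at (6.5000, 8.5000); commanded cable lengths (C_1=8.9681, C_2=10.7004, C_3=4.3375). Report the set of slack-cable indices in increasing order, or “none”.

1, 3

cable 1: √((1.5000)²+(-8.5000)²)=8.6313, C_1=8.9681: slack
cable 2: √((-6.5000)²+(-8.5000)²)=10.7005, C_2=10.7004: taut
cable 3: √((-2.5000)²+(1.5000)²)=2.9155, C_3=4.3375: slack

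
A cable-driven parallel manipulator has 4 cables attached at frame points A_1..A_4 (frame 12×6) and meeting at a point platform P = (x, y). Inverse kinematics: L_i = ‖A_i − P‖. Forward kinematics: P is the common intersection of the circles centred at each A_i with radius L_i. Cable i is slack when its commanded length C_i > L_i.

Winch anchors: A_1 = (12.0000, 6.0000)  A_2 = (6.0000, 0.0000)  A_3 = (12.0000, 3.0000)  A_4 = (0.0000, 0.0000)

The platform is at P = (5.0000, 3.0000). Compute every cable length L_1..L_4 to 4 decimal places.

L_1: Δ = A_1−P = (7.0000, 3.0000) → ‖Δ‖ = √58.0000 = 7.6158
L_2: Δ = A_2−P = (1.0000, -3.0000) → ‖Δ‖ = √10.0000 = 3.1623
L_3: Δ = A_3−P = (7.0000, 0.0000) → ‖Δ‖ = √49.0000 = 7.0000
L_4: Δ = A_4−P = (-5.0000, -3.0000) → ‖Δ‖ = √34.0000 = 5.8310

(7.6158, 3.1623, 7.0000, 5.8310)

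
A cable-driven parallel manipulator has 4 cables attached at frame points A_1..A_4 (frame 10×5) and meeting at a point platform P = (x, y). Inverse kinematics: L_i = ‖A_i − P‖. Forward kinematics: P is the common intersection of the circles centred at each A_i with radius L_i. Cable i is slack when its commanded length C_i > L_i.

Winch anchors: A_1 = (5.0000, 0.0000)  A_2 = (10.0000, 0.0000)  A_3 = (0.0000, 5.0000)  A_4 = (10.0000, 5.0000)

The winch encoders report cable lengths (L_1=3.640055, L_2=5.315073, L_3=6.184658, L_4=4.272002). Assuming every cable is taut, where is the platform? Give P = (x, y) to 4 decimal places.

each cable: (A_i−P)·(A_i−P) = L_i²; let c_i = ‖A_i‖²−L_i²
c_1 = 25.0000+0.0000−13.2500 = 11.7500
row 1: -10.0000x + 0.0000y = -60.0000  (c_2=71.7500)
row 2: 10.0000x − 10.0000y = 25.0000  (c_3=-13.2500)
row 3: -10.0000x − 10.0000y = -95.0000  (c_4=106.7500)
Cramer on rows 1–2 → x = 6.0000, y = 3.5000
check cable 4: ‖A_4−P‖² = 18.2500 ≈ L_4² = 18.2500 ✓

(6.0000, 3.5000)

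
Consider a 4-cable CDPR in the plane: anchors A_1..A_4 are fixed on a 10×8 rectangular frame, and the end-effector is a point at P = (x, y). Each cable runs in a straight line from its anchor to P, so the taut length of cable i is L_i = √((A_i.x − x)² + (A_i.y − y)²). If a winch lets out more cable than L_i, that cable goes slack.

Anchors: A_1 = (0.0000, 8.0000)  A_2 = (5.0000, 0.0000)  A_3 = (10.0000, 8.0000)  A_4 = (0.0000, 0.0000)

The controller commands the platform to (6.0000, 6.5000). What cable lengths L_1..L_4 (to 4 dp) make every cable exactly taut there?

L_1 = √((0.0000−6.0000)² + (8.0000−6.5000)²) = 6.1847
L_2 = √((5.0000−6.0000)² + (0.0000−6.5000)²) = 6.5765
L_3 = √((10.0000−6.0000)² + (8.0000−6.5000)²) = 4.2720
L_4 = √((0.0000−6.0000)² + (0.0000−6.5000)²) = 8.8459

(6.1847, 6.5765, 4.2720, 8.8459)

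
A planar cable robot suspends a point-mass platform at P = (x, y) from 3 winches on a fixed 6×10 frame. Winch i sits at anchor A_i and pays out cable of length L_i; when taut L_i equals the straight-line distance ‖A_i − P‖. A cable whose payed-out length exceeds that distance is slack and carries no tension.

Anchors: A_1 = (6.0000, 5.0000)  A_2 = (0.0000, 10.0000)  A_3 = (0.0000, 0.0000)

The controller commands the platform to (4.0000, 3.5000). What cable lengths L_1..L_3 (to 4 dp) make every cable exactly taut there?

(2.5000, 7.6322, 5.3151)

L_1 = √((6.0000−4.0000)² + (5.0000−3.5000)²) = 2.5000
L_2 = √((0.0000−4.0000)² + (10.0000−3.5000)²) = 7.6322
L_3 = √((0.0000−4.0000)² + (0.0000−3.5000)²) = 5.3151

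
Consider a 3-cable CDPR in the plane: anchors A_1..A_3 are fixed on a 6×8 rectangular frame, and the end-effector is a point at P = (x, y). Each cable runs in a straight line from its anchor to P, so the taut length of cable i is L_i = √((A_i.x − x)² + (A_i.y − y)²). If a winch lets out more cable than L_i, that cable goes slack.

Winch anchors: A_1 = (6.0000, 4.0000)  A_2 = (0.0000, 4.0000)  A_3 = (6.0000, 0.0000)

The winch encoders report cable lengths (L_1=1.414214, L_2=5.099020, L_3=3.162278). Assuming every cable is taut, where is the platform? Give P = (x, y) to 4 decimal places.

expand ‖A_i−P‖²=L_i² and subtract eq 1 (q_i ≔ ‖A_i‖²−L_i²)
q_1 = 36.0000+16.0000−2.0000 = 50.0000
eq1−eq2 → [12.0000  0.0000]·P = 60.0000
eq1−eq3 → [0.0000  8.0000]·P = 24.0000
2×2 solve → P = (5.0000, 3.0000)

(5.0000, 3.0000)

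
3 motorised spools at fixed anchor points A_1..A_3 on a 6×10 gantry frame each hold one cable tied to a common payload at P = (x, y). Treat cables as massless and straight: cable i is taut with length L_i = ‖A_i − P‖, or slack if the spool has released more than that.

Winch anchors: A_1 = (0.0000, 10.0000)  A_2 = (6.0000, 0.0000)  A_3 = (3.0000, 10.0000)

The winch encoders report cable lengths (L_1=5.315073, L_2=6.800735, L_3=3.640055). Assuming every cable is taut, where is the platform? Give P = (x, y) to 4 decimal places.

expand ‖A_i−P‖²=L_i² and subtract eq 1 (q_i ≔ ‖A_i‖²−L_i²)
q_1 = 0.0000+100.0000−28.2500 = 71.7500
eq1−eq2 → [-12.0000  20.0000]·P = 82.0000
eq1−eq3 → [-6.0000  0.0000]·P = -24.0000
2×2 solve → P = (4.0000, 6.5000)

(4.0000, 6.5000)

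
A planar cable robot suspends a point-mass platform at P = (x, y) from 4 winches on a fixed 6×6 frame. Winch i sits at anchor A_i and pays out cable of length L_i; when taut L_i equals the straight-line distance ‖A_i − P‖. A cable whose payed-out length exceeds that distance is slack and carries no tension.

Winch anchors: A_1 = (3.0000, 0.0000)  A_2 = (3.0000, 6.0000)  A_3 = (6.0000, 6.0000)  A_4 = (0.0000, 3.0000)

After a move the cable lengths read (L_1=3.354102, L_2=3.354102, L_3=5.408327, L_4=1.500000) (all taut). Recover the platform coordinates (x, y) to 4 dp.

(1.5000, 3.0000)

each cable: (A_i−P)·(A_i−P) = L_i²; let c_i = ‖A_i‖²−L_i²
c_1 = 9.0000+0.0000−11.2500 = -2.2500
row 1: 0.0000x − 12.0000y = -36.0000  (c_2=33.7500)
row 2: -6.0000x − 12.0000y = -45.0000  (c_3=42.7500)
row 3: 6.0000x − 6.0000y = -9.0000  (c_4=6.7500)
Cramer on rows 1–2 → x = 1.5000, y = 3.0000
check cable 4: ‖A_4−P‖² = 2.2500 ≈ L_4² = 2.2500 ✓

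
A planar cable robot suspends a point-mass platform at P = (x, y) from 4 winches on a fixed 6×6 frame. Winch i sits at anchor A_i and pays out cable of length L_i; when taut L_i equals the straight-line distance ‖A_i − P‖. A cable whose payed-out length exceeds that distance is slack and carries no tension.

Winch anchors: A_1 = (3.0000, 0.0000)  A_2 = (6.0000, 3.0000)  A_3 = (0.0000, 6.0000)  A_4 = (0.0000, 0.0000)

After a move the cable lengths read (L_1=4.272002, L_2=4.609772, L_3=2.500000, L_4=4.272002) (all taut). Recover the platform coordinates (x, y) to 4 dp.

(1.5000, 4.0000)

expand ‖A_i−P‖²=L_i² and subtract eq 1 (k_i ≔ ‖A_i‖²−L_i²)
k_1 = 9.0000+0.0000−18.2500 = -9.2500
eq1−eq2 → [-6.0000  -6.0000]·P = -33.0000
eq1−eq3 → [6.0000  -12.0000]·P = -39.0000
eq1−eq4 → [6.0000  0.0000]·P = 9.0000
2×2 solve → P = (1.5000, 4.0000)
check cable 4: ‖A_4−P‖² = 18.2500 ≈ L_4² = 18.2500 ✓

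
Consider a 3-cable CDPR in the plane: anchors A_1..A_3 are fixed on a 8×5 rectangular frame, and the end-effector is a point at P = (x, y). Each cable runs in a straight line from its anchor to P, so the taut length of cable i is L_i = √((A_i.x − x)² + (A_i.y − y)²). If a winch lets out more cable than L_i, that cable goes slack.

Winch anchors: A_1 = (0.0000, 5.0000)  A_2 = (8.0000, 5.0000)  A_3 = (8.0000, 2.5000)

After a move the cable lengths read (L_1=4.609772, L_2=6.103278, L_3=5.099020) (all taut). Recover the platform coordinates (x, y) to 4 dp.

(3.0000, 1.5000)

each cable: (A_i−P)·(A_i−P) = L_i²; let c_i = ‖A_i‖²−L_i²
c_1 = 0.0000+25.0000−21.2500 = 3.7500
row 1: -16.0000x + 0.0000y = -48.0000  (c_2=51.7500)
row 2: -16.0000x + 5.0000y = -40.5000  (c_3=44.2500)
Cramer on rows 1–2 → x = 3.0000, y = 1.5000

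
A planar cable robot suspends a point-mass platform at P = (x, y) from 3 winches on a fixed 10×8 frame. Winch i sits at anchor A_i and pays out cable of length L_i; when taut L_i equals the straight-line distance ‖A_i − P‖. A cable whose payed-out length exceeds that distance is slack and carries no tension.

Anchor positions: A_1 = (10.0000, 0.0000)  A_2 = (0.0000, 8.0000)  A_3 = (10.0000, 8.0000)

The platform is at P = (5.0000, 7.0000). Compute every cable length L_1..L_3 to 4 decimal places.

L_1 = √((10.0000−5.0000)² + (0.0000−7.0000)²) = 8.6023
L_2 = √((0.0000−5.0000)² + (8.0000−7.0000)²) = 5.0990
L_3 = √((10.0000−5.0000)² + (8.0000−7.0000)²) = 5.0990

(8.6023, 5.0990, 5.0990)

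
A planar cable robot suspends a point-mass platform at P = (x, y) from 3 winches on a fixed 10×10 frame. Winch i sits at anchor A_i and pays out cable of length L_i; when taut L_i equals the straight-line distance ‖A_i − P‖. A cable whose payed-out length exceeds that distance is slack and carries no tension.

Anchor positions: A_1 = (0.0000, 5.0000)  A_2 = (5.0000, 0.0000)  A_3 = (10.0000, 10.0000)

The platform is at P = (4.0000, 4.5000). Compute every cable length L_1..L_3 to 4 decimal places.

cable 1: Δx=-4.0000, Δy=0.5000; L_1 = √(Δx²+Δy²) = 4.0311
cable 2: Δx=1.0000, Δy=-4.5000; L_2 = √(Δx²+Δy²) = 4.6098
cable 3: Δx=6.0000, Δy=5.5000; L_3 = √(Δx²+Δy²) = 8.1394

(4.0311, 4.6098, 8.1394)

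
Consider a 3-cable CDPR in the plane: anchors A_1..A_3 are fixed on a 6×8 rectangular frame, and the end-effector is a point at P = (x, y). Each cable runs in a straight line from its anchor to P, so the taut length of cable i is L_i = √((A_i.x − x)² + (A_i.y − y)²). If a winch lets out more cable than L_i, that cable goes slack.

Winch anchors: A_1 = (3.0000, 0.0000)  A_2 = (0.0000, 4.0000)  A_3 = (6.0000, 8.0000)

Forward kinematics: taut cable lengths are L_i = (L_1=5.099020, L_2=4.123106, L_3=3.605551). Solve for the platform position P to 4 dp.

(4.0000, 5.0000)

expand ‖A_i−P‖²=L_i² and subtract eq 1 (q_i ≔ ‖A_i‖²−L_i²)
q_1 = 9.0000+0.0000−26.0000 = -17.0000
eq1−eq2 → [6.0000  -8.0000]·P = -16.0000
eq1−eq3 → [-6.0000  -16.0000]·P = -104.0000
2×2 solve → P = (4.0000, 5.0000)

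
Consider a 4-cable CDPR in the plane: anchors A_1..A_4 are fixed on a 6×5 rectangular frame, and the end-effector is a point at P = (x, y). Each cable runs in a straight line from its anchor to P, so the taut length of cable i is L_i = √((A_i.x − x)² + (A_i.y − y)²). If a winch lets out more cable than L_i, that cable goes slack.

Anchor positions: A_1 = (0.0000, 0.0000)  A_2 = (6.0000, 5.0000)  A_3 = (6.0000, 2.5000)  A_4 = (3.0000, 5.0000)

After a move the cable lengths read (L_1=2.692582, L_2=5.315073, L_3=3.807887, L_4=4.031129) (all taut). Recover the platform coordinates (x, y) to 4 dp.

(2.5000, 1.0000)

expand ‖A_i−P‖²=L_i² and subtract eq 1 (c_i ≔ ‖A_i‖²−L_i²)
c_1 = 0.0000+0.0000−7.2500 = -7.2500
eq1−eq2 → [-12.0000  -10.0000]·P = -40.0000
eq1−eq3 → [-12.0000  -5.0000]·P = -35.0000
eq1−eq4 → [-6.0000  -10.0000]·P = -25.0000
2×2 solve → P = (2.5000, 1.0000)
check cable 4: ‖A_4−P‖² = 16.2500 ≈ L_4² = 16.2500 ✓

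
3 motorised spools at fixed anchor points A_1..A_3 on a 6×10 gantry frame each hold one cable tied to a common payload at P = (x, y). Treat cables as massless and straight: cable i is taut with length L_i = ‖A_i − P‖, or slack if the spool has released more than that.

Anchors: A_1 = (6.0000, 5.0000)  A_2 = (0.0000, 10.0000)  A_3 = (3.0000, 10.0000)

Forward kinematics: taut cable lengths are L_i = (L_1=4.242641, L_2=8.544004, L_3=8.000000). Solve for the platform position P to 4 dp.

expand ‖A_i−P‖²=L_i² and subtract eq 1 (q_i ≔ ‖A_i‖²−L_i²)
q_1 = 36.0000+25.0000−18.0000 = 43.0000
eq1−eq2 → [12.0000  -10.0000]·P = 16.0000
eq1−eq3 → [6.0000  -10.0000]·P = -2.0000
2×2 solve → P = (3.0000, 2.0000)

(3.0000, 2.0000)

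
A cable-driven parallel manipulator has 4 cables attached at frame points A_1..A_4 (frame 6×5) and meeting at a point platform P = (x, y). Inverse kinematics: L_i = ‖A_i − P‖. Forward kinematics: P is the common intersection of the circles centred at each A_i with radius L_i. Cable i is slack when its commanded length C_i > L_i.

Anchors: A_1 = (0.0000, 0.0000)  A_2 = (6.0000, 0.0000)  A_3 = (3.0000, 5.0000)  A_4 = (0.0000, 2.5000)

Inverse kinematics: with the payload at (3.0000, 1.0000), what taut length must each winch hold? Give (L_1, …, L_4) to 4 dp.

L_1 = √((0.0000−3.0000)² + (0.0000−1.0000)²) = 3.1623
L_2 = √((6.0000−3.0000)² + (0.0000−1.0000)²) = 3.1623
L_3 = √((3.0000−3.0000)² + (5.0000−1.0000)²) = 4.0000
L_4 = √((0.0000−3.0000)² + (2.5000−1.0000)²) = 3.3541

(3.1623, 3.1623, 4.0000, 3.3541)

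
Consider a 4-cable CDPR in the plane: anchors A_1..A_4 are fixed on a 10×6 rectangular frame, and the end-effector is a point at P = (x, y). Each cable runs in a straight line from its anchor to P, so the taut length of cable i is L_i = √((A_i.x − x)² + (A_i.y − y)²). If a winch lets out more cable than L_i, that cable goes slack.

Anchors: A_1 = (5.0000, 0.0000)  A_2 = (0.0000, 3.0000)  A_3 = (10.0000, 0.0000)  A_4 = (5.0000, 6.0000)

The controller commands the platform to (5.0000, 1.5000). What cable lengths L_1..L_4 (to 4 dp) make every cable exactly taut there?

L_1 = √((5.0000−5.0000)² + (0.0000−1.5000)²) = 1.5000
L_2 = √((0.0000−5.0000)² + (3.0000−1.5000)²) = 5.2202
L_3 = √((10.0000−5.0000)² + (0.0000−1.5000)²) = 5.2202
L_4 = √((5.0000−5.0000)² + (6.0000−1.5000)²) = 4.5000

(1.5000, 5.2202, 5.2202, 4.5000)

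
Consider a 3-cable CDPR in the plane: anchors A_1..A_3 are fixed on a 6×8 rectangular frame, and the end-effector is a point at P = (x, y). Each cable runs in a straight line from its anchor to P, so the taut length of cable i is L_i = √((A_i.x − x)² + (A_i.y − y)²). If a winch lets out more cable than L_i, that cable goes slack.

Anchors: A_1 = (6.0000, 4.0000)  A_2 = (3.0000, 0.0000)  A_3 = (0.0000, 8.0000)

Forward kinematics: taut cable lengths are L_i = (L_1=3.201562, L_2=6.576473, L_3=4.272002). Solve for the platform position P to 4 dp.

each cable: (A_i−P)·(A_i−P) = L_i²; let c_i = ‖A_i‖²−L_i²
c_1 = 36.0000+16.0000−10.2500 = 41.7500
row 1: 6.0000x + 8.0000y = 76.0000  (c_2=-34.2500)
row 2: 12.0000x − 8.0000y = -4.0000  (c_3=45.7500)
Cramer on rows 1–2 → x = 4.0000, y = 6.5000

(4.0000, 6.5000)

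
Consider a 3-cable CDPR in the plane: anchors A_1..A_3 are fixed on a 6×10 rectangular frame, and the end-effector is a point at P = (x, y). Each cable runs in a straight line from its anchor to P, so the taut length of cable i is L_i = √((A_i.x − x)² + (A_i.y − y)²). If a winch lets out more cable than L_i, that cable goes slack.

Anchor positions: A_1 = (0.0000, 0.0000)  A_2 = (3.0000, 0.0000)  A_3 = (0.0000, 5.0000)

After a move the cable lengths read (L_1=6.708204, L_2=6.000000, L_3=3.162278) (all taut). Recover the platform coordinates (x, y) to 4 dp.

circle eqns → linear via eq_j − eq_1; set q_j = A_j·A_j − L_j²
q_1 = 0.0000+0.0000−45.0000 = -45.0000
-6.0000·x + 0.0000·y = q_1−q_2 = -18.0000
0.0000·x − 10.0000·y = q_1−q_3 = -60.0000
solve first two rows → x=3.0000, y=6.0000

(3.0000, 6.0000)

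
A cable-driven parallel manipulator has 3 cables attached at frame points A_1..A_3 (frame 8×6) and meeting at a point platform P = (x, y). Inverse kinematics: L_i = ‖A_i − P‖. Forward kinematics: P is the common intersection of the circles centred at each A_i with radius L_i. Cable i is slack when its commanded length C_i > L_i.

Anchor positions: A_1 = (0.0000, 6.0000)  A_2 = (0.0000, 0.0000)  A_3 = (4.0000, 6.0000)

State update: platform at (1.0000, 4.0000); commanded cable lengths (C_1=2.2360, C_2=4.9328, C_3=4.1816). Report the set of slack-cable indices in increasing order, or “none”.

2, 3

i=1: geometric 2.2361 vs commanded 2.2360 ⇒ taut
i=2: geometric 4.1231 vs commanded 4.9328 ⇒ slack
i=3: geometric 3.6056 vs commanded 4.1816 ⇒ slack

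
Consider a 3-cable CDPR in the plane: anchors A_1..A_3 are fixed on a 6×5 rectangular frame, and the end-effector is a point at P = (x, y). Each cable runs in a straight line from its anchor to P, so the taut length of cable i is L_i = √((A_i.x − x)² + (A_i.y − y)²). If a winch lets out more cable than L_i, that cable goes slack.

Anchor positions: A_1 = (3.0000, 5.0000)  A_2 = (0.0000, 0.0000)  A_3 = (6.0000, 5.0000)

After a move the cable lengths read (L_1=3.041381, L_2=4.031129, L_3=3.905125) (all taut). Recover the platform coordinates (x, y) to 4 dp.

expand ‖A_i−P‖²=L_i² and subtract eq 1 (q_i ≔ ‖A_i‖²−L_i²)
q_1 = 9.0000+25.0000−9.2500 = 24.7500
eq1−eq2 → [6.0000  10.0000]·P = 41.0000
eq1−eq3 → [-6.0000  0.0000]·P = -21.0000
2×2 solve → P = (3.5000, 2.0000)

(3.5000, 2.0000)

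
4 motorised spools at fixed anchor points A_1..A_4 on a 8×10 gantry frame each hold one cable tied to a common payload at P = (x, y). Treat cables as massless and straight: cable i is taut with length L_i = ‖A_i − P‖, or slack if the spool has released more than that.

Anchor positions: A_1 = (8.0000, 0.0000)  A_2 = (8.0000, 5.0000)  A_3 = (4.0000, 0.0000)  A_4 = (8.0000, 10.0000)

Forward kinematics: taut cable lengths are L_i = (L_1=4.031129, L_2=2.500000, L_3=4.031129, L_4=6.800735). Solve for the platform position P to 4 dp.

expand ‖A_i−P‖²=L_i² and subtract eq 1 (q_i ≔ ‖A_i‖²−L_i²)
q_1 = 64.0000+0.0000−16.2500 = 47.7500
eq1−eq2 → [0.0000  -10.0000]·P = -35.0000
eq1−eq3 → [8.0000  0.0000]·P = 48.0000
eq1−eq4 → [0.0000  -20.0000]·P = -70.0000
2×2 solve → P = (6.0000, 3.5000)
check cable 4: ‖A_4−P‖² = 46.2500 ≈ L_4² = 46.2500 ✓

(6.0000, 3.5000)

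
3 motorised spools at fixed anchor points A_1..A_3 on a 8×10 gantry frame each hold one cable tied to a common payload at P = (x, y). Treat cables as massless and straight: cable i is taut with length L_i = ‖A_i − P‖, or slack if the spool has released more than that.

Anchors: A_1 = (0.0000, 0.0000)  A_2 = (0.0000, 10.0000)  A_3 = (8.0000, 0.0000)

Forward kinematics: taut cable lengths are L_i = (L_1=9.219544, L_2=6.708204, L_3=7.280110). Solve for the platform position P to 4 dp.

(6.0000, 7.0000)

each cable: (A_i−P)·(A_i−P) = L_i²; let q_i = ‖A_i‖²−L_i²
q_1 = 0.0000+0.0000−85.0000 = -85.0000
row 1: 0.0000x − 20.0000y = -140.0000  (q_2=55.0000)
row 2: -16.0000x + 0.0000y = -96.0000  (q_3=11.0000)
Cramer on rows 1–2 → x = 6.0000, y = 7.0000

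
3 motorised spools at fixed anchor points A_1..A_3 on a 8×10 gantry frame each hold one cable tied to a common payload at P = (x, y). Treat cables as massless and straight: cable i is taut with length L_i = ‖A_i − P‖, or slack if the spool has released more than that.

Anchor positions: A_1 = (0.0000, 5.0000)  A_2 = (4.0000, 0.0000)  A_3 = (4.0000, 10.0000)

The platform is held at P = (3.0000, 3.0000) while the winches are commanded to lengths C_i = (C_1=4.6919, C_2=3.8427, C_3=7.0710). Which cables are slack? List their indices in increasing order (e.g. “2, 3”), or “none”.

i=1: geometric 3.6056 vs commanded 4.6919 ⇒ slack
i=2: geometric 3.1623 vs commanded 3.8427 ⇒ slack
i=3: geometric 7.0711 vs commanded 7.0710 ⇒ taut

1, 2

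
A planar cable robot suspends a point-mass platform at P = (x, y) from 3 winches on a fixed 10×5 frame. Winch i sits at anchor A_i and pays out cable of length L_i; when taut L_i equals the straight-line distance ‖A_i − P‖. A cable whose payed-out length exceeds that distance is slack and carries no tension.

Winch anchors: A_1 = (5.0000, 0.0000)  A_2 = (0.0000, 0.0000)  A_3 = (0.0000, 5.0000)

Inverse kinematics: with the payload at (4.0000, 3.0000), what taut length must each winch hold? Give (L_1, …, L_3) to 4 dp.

(3.1623, 5.0000, 4.4721)

cable 1: Δx=1.0000, Δy=-3.0000; L_1 = √(Δx²+Δy²) = 3.1623
cable 2: Δx=-4.0000, Δy=-3.0000; L_2 = √(Δx²+Δy²) = 5.0000
cable 3: Δx=-4.0000, Δy=2.0000; L_3 = √(Δx²+Δy²) = 4.4721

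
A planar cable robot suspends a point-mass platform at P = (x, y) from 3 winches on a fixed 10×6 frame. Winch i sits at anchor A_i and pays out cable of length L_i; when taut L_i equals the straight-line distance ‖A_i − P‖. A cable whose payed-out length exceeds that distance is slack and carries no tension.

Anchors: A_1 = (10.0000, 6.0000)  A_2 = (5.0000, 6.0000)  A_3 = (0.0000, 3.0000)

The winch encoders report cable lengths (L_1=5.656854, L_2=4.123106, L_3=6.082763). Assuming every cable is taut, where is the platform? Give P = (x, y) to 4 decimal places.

expand ‖A_i−P‖²=L_i² and subtract eq 1 (c_i ≔ ‖A_i‖²−L_i²)
c_1 = 100.0000+36.0000−32.0000 = 104.0000
eq1−eq2 → [10.0000  0.0000]·P = 60.0000
eq1−eq3 → [20.0000  6.0000]·P = 132.0000
2×2 solve → P = (6.0000, 2.0000)

(6.0000, 2.0000)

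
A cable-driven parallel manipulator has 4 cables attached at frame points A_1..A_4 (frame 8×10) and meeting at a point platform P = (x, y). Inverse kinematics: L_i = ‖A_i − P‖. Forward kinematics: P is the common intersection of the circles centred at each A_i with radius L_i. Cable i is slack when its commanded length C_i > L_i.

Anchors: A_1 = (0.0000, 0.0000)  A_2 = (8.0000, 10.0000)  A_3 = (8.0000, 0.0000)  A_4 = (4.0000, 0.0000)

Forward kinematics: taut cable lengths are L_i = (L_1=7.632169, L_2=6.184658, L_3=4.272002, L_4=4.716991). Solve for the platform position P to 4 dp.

circle eqns → linear via eq_j − eq_1; set c_j = A_j·A_j − L_j²
c_1 = 0.0000+0.0000−58.2500 = -58.2500
-16.0000·x − 20.0000·y = c_1−c_2 = -184.0000
-16.0000·x + 0.0000·y = c_1−c_3 = -104.0000
-8.0000·x + 0.0000·y = c_1−c_4 = -52.0000
solve first two rows → x=6.5000, y=4.0000
check cable 4: ‖A_4−P‖² = 22.2500 ≈ L_4² = 22.2500 ✓

(6.5000, 4.0000)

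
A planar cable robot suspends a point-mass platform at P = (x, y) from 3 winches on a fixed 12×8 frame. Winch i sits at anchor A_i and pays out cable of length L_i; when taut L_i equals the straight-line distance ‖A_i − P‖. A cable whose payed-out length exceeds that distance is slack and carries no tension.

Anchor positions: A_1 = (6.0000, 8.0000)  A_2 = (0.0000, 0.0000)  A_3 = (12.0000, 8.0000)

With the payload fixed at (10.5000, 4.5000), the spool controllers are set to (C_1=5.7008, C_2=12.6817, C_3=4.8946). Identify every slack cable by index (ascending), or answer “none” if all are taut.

cable 1: L_1 = ‖A_1−P‖ = 5.7009;  C_1 = 5.7008 → taut
cable 2: L_2 = ‖A_2−P‖ = 11.4237;  C_2 = 12.6817 → slack
cable 3: L_3 = ‖A_3−P‖ = 3.8079;  C_3 = 4.8946 → slack

2, 3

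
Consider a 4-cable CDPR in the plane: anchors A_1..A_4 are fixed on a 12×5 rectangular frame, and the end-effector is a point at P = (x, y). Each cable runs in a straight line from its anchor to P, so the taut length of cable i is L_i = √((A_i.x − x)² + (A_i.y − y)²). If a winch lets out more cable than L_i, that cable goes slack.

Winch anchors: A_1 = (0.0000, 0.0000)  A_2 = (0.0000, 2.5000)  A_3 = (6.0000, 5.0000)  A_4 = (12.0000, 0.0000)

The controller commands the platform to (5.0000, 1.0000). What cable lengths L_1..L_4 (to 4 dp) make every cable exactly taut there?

L_1 = √((0.0000−5.0000)² + (0.0000−1.0000)²) = 5.0990
L_2 = √((0.0000−5.0000)² + (2.5000−1.0000)²) = 5.2202
L_3 = √((6.0000−5.0000)² + (5.0000−1.0000)²) = 4.1231
L_4 = √((12.0000−5.0000)² + (0.0000−1.0000)²) = 7.0711

(5.0990, 5.2202, 4.1231, 7.0711)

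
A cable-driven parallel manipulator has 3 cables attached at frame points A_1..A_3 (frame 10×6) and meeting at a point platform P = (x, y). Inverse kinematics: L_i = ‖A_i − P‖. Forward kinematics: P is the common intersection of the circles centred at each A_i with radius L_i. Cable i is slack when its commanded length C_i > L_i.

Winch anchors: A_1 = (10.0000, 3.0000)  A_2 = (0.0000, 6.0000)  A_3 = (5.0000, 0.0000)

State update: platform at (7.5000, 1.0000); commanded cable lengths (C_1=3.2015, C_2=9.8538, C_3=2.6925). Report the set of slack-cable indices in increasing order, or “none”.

cable 1: L_1 = ‖A_1−P‖ = 3.2016;  C_1 = 3.2015 → taut
cable 2: L_2 = ‖A_2−P‖ = 9.0139;  C_2 = 9.8538 → slack
cable 3: L_3 = ‖A_3−P‖ = 2.6926;  C_3 = 2.6925 → taut

2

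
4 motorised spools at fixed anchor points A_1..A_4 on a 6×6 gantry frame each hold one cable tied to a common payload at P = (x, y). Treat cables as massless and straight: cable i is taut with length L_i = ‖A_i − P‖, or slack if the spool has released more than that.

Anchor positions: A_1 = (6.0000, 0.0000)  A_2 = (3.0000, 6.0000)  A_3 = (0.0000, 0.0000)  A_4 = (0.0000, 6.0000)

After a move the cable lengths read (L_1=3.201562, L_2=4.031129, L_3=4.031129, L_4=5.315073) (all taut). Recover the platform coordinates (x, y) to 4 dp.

expand ‖A_i−P‖²=L_i² and subtract eq 1 (c_i ≔ ‖A_i‖²−L_i²)
c_1 = 36.0000+0.0000−10.2500 = 25.7500
eq1−eq2 → [6.0000  -12.0000]·P = -3.0000
eq1−eq3 → [12.0000  0.0000]·P = 42.0000
eq1−eq4 → [12.0000  -12.0000]·P = 18.0000
2×2 solve → P = (3.5000, 2.0000)
check cable 4: ‖A_4−P‖² = 28.2500 ≈ L_4² = 28.2500 ✓

(3.5000, 2.0000)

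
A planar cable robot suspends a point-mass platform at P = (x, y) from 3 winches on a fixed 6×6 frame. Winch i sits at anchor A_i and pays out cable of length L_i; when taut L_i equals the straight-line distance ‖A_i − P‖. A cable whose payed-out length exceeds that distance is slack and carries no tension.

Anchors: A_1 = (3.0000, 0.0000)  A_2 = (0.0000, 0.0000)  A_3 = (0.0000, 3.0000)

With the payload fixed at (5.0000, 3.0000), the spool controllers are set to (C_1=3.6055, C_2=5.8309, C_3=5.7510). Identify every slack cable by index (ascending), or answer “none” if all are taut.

cable 1: L_1 = ‖A_1−P‖ = 3.6056;  C_1 = 3.6055 → taut
cable 2: L_2 = ‖A_2−P‖ = 5.8310;  C_2 = 5.8309 → taut
cable 3: L_3 = ‖A_3−P‖ = 5.0000;  C_3 = 5.7510 → slack

3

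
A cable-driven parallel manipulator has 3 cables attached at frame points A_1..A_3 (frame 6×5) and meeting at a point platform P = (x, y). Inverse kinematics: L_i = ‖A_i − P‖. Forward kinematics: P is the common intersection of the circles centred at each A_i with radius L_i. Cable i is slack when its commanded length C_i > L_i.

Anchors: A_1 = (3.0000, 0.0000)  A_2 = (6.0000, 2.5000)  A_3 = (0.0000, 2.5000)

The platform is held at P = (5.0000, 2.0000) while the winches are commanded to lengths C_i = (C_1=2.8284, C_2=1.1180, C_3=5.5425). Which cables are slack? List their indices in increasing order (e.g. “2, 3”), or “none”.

3

cable 1: √((-2.0000)²+(-2.0000)²)=2.8284, C_1=2.8284: taut
cable 2: √((1.0000)²+(0.5000)²)=1.1180, C_2=1.1180: taut
cable 3: √((-5.0000)²+(0.5000)²)=5.0249, C_3=5.5425: slack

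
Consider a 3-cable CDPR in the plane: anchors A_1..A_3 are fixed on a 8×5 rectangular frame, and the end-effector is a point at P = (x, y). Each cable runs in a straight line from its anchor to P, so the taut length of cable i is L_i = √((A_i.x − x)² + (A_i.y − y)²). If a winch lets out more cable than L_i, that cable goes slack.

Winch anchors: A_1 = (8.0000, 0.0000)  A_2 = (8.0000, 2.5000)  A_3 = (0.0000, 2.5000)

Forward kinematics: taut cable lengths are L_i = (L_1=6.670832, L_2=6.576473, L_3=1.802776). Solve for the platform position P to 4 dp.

(1.5000, 1.5000)

circle eqns → linear via eq_j − eq_1; set q_j = A_j·A_j − L_j²
q_1 = 64.0000+0.0000−44.5000 = 19.5000
0.0000·x − 5.0000·y = q_1−q_2 = -7.5000
16.0000·x − 5.0000·y = q_1−q_3 = 16.5000
solve first two rows → x=1.5000, y=1.5000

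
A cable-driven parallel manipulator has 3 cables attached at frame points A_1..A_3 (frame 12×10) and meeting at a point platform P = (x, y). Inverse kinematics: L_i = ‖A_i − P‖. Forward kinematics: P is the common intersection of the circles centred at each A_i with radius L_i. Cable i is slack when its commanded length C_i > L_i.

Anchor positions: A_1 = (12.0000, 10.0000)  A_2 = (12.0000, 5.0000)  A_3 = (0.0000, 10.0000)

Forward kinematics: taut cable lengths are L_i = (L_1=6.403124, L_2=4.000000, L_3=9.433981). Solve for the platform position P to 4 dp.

each cable: (A_i−P)·(A_i−P) = L_i²; let c_i = ‖A_i‖²−L_i²
c_1 = 144.0000+100.0000−41.0000 = 203.0000
row 1: 0.0000x + 10.0000y = 50.0000  (c_2=153.0000)
row 2: 24.0000x + 0.0000y = 192.0000  (c_3=11.0000)
Cramer on rows 1–2 → x = 8.0000, y = 5.0000

(8.0000, 5.0000)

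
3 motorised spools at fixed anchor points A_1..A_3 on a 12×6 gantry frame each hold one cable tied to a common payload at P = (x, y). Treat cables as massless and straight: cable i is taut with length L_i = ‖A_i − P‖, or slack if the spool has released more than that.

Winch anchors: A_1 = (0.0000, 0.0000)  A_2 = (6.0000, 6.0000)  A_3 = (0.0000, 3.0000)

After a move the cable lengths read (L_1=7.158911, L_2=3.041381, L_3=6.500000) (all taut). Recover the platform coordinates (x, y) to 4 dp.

expand ‖A_i−P‖²=L_i² and subtract eq 1 (c_i ≔ ‖A_i‖²−L_i²)
c_1 = 0.0000+0.0000−51.2500 = -51.2500
eq1−eq2 → [-12.0000  -12.0000]·P = -114.0000
eq1−eq3 → [0.0000  -6.0000]·P = -18.0000
2×2 solve → P = (6.5000, 3.0000)

(6.5000, 3.0000)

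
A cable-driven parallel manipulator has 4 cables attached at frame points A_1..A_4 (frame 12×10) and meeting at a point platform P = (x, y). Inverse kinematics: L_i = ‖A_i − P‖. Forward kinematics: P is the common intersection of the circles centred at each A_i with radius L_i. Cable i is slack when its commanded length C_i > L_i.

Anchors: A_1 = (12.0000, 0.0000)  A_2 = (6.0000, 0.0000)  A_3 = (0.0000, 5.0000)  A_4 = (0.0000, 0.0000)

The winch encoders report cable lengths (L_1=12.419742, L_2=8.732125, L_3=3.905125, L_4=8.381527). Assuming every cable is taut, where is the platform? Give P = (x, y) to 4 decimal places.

(2.5000, 8.0000)

circle eqns → linear via eq_j − eq_1; set q_j = A_j·A_j − L_j²
q_1 = 144.0000+0.0000−154.2500 = -10.2500
12.0000·x + 0.0000·y = q_1−q_2 = 30.0000
24.0000·x − 10.0000·y = q_1−q_3 = -20.0000
24.0000·x + 0.0000·y = q_1−q_4 = 60.0000
solve first two rows → x=2.5000, y=8.0000
check cable 4: ‖A_4−P‖² = 70.2500 ≈ L_4² = 70.2500 ✓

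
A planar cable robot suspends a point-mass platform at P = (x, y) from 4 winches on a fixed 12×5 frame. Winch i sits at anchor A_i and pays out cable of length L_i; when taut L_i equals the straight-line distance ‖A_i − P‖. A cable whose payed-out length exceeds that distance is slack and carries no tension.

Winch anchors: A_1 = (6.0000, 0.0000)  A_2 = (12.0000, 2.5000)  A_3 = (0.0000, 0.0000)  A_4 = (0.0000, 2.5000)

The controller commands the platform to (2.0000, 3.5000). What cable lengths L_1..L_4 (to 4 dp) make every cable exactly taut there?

(5.3151, 10.0499, 4.0311, 2.2361)

L_1 = √((6.0000−2.0000)² + (0.0000−3.5000)²) = 5.3151
L_2 = √((12.0000−2.0000)² + (2.5000−3.5000)²) = 10.0499
L_3 = √((0.0000−2.0000)² + (0.0000−3.5000)²) = 4.0311
L_4 = √((0.0000−2.0000)² + (2.5000−3.5000)²) = 2.2361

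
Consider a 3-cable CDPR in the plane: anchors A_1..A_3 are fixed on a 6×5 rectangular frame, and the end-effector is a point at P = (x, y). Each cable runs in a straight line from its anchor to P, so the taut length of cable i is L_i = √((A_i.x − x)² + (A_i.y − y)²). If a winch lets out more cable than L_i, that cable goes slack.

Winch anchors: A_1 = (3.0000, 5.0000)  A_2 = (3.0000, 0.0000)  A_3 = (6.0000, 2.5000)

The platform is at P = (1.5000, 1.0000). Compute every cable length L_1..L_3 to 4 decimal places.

(4.2720, 1.8028, 4.7434)

cable 1: Δx=1.5000, Δy=4.0000; L_1 = √(Δx²+Δy²) = 4.2720
cable 2: Δx=1.5000, Δy=-1.0000; L_2 = √(Δx²+Δy²) = 1.8028
cable 3: Δx=4.5000, Δy=1.5000; L_3 = √(Δx²+Δy²) = 4.7434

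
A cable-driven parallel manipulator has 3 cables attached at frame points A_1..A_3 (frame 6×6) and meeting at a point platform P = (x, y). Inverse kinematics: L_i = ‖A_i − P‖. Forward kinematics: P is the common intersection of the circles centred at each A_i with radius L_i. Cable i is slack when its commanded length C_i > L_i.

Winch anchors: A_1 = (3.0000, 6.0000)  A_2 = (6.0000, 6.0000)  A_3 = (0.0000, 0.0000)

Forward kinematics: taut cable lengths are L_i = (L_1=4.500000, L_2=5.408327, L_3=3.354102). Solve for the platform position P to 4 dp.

(3.0000, 1.5000)

expand ‖A_i−P‖²=L_i² and subtract eq 1 (c_i ≔ ‖A_i‖²−L_i²)
c_1 = 9.0000+36.0000−20.2500 = 24.7500
eq1−eq2 → [-6.0000  0.0000]·P = -18.0000
eq1−eq3 → [6.0000  12.0000]·P = 36.0000
2×2 solve → P = (3.0000, 1.5000)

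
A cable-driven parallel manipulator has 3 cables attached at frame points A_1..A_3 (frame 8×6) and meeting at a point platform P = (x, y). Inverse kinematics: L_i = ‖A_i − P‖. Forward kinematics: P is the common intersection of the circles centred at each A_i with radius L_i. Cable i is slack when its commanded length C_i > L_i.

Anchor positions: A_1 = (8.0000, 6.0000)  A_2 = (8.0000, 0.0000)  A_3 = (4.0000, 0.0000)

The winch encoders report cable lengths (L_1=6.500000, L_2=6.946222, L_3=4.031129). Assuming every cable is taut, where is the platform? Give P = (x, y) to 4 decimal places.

(2.0000, 3.5000)

expand ‖A_i−P‖²=L_i² and subtract eq 1 (k_i ≔ ‖A_i‖²−L_i²)
k_1 = 64.0000+36.0000−42.2500 = 57.7500
eq1−eq2 → [0.0000  12.0000]·P = 42.0000
eq1−eq3 → [8.0000  12.0000]·P = 58.0000
2×2 solve → P = (2.0000, 3.5000)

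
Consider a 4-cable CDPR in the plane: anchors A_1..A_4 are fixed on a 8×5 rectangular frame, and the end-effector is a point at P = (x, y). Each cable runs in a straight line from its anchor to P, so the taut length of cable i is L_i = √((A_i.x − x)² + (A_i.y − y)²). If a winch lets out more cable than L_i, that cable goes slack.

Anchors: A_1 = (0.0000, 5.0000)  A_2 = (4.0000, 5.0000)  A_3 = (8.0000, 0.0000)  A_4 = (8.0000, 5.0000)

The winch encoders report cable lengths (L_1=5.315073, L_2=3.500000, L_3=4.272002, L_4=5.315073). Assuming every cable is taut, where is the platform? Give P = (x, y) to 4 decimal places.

(4.0000, 1.5000)

circle eqns → linear via eq_j − eq_1; set k_j = A_j·A_j − L_j²
k_1 = 0.0000+25.0000−28.2500 = -3.2500
-8.0000·x + 0.0000·y = k_1−k_2 = -32.0000
-16.0000·x + 10.0000·y = k_1−k_3 = -49.0000
-16.0000·x + 0.0000·y = k_1−k_4 = -64.0000
solve first two rows → x=4.0000, y=1.5000
check cable 4: ‖A_4−P‖² = 28.2500 ≈ L_4² = 28.2500 ✓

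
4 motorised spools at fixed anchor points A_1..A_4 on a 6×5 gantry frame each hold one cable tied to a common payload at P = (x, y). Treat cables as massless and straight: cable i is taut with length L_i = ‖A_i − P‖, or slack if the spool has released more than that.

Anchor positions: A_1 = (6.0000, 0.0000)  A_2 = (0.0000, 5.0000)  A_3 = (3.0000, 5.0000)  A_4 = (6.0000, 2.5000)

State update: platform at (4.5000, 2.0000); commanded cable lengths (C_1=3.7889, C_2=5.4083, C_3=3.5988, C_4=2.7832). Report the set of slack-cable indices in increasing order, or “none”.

1, 3, 4

cable 1: √((1.5000)²+(-2.0000)²)=2.5000, C_1=3.7889: slack
cable 2: √((-4.5000)²+(3.0000)²)=5.4083, C_2=5.4083: taut
cable 3: √((-1.5000)²+(3.0000)²)=3.3541, C_3=3.5988: slack
cable 4: √((1.5000)²+(0.5000)²)=1.5811, C_4=2.7832: slack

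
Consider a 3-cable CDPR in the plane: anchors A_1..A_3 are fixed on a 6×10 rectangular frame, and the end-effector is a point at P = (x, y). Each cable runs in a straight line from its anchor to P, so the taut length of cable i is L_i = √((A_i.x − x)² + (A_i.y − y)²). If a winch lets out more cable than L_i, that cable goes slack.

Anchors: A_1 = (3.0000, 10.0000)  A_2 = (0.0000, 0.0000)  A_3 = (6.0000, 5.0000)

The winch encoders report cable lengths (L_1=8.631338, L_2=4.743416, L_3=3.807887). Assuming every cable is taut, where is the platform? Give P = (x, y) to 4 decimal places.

each cable: (A_i−P)·(A_i−P) = L_i²; let c_i = ‖A_i‖²−L_i²
c_1 = 9.0000+100.0000−74.5000 = 34.5000
row 1: 6.0000x + 20.0000y = 57.0000  (c_2=-22.5000)
row 2: -6.0000x + 10.0000y = -12.0000  (c_3=46.5000)
Cramer on rows 1–2 → x = 4.5000, y = 1.5000

(4.5000, 1.5000)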